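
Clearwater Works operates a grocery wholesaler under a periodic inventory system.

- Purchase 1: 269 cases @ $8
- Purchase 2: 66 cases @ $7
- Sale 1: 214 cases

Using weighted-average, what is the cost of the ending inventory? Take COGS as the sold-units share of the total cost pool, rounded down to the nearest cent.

Sale 1, sell 214: 214/335 × $2,614.00 → $1,669.83
Ending inventory (cost pool remaining) = $944.17

Ending inventory = $944.17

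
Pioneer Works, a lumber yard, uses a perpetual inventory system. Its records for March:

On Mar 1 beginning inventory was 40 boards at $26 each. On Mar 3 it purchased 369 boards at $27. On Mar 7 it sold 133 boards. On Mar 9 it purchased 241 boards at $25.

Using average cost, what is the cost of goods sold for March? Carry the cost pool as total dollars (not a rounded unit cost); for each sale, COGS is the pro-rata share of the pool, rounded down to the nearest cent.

After Mar 1: 40 on hand, pool $1,040.00 (≈ $26.0000 each)
After Mar 3: 409 on hand, pool $11,003.00 (≈ $26.9022 each)
Mar 7, sell 133: 133/409 × $11,003.00 → $3,577.99
After Mar 9: 517 on hand, pool $13,450.01 (≈ $26.0155 each)
Ending inventory (cost pool remaining) = $13,450.01

COGS = $3,577.99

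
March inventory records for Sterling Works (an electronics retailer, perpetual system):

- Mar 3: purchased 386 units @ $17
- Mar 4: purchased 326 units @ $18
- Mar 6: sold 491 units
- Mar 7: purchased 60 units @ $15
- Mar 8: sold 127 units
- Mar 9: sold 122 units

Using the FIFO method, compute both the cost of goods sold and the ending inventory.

Mar 6, 491 sold [FIFO — oldest first]: 386 @ $17 + 105 @ $18 = $8,452
Mar 8, 127 sold [FIFO — oldest first]: 127 @ $18 = $2,286
Mar 9, 122 sold [FIFO — oldest first]: 94 @ $18 + 28 @ $15 = $2,112
Total COGS = $8,452 + $2,286 + $2,112 = $12,850
Ending inventory: 32 @ $15 = $480
Check: goods available $13,330 = COGS $12,850 + ending $480

COGS = $12,850; ending inventory = $480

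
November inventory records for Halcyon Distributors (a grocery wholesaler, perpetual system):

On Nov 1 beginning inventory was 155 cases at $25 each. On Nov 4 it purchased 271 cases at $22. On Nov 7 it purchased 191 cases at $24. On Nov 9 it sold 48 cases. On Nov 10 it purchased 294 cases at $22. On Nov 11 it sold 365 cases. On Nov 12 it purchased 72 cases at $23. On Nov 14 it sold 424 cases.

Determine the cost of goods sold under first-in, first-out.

Nov 9, 48 sold [FIFO — oldest first]: 48 @ $25 = $1,200
Nov 11, 365 sold [FIFO — oldest first]: 107 @ $25 + 258 @ $22 = $8,351
Nov 14, 424 sold [FIFO — oldest first]: 13 @ $22 + 191 @ $24 + 220 @ $22 = $9,710
Total COGS = $1,200 + $8,351 + $9,710 = $19,261
Ending inventory: 74 @ $22 + 72 @ $23 = $3,284

COGS = $19,261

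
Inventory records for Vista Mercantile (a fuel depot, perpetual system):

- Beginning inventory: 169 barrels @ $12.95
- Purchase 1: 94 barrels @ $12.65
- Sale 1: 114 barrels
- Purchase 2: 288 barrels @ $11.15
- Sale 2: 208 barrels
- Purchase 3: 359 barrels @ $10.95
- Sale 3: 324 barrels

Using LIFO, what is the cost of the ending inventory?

Ending inventory = $3,204.80

Sale 1 (114) [LIFO — newest first]: 94 @ $12.65 + 20 @ $12.95 = $1,448.10
Sale 2 (208) [LIFO — newest first]: 208 @ $11.15 = $2,319.20
Sale 3 (324) [LIFO — newest first]: 324 @ $10.95 = $3,547.80
Total COGS = $1,448.10 + $2,319.20 + $3,547.80 = $7,315.10
Ending inventory: 149 @ $12.95 + 80 @ $11.15 + 35 @ $10.95 = $3,204.80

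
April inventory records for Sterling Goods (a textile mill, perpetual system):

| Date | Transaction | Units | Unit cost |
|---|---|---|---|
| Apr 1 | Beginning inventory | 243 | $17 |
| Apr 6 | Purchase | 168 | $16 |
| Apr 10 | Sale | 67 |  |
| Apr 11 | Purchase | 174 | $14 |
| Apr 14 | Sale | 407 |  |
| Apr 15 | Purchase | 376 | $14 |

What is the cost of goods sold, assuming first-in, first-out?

COGS = $7,701

Apr 10, 67 sold [FIFO — oldest first]: 67 @ $17 = $1,139
Apr 14, 407 sold [FIFO — oldest first]: 176 @ $17 + 168 @ $16 + 63 @ $14 = $6,562
Total COGS = $1,139 + $6,562 = $7,701
Ending inventory: 111 @ $14 + 376 @ $14 = $6,818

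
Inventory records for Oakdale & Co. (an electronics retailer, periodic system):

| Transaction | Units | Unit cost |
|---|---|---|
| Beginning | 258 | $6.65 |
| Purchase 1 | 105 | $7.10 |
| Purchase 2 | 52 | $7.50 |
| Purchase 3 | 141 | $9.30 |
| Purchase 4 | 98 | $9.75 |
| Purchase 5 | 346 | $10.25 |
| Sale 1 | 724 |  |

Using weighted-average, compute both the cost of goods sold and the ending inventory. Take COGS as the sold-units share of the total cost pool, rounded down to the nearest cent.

COGS = $6,273.09; ending inventory = $2,391.41

Sale 1, sell 724: 724/1000 × $8,664.50 → $6,273.09
Ending inventory (cost pool remaining) = $2,391.41
Check: goods available $8,664.50 = COGS $6,273.09 + ending $2,391.41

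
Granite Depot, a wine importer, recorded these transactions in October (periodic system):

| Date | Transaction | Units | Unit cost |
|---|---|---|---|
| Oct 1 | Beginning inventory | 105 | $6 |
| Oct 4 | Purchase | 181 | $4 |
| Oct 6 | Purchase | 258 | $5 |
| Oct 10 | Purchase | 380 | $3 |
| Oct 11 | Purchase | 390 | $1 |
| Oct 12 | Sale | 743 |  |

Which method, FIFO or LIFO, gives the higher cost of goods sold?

FIFO

FIFO COGS: 105 @ $6 + 181 @ $4 + 258 @ $5 + 199 @ $3 = $3,241
LIFO COGS: 390 @ $1 + 353 @ $3 = $1,449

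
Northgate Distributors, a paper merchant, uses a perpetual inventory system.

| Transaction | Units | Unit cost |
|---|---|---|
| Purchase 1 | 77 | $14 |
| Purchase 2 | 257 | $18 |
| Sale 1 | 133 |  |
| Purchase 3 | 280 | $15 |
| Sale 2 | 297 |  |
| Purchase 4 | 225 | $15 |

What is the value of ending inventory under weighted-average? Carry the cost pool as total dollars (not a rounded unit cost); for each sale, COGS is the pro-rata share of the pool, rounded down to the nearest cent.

After Purchase 1: 77 on hand, pool $1,078.00 (≈ $14.0000 each)
After Purchase 2: 334 on hand, pool $5,704.00 (≈ $17.0778 each)
Sale 1, sell 133: 133/334 × $5,704.00 → $2,271.35
After Purchase 3: 481 on hand, pool $7,632.65 (≈ $15.8683 each)
Sale 2, sell 297: 297/481 × $7,632.65 → $4,712.88
After Purchase 4: 409 on hand, pool $6,294.77 (≈ $15.3906 each)
Total COGS = $2,271.35 + $4,712.88 = $6,984.23
Ending inventory (cost pool remaining) = $6,294.77
Check: goods available $13,279.00 = COGS $6,984.23 + ending $6,294.77

Ending inventory = $6,294.77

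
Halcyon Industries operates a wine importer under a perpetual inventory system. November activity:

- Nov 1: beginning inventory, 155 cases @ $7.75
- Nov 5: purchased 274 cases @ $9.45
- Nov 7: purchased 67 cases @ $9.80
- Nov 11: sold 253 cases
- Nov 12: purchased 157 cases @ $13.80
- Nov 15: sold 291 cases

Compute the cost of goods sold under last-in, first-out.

Nov 11, 253 sold [LIFO — newest first]: 67 @ $9.80 + 186 @ $9.45 = $2,414.30
Nov 15, 291 sold [LIFO — newest first]: 157 @ $13.80 + 88 @ $9.45 + 46 @ $7.75 = $3,354.70
Total COGS = $2,414.30 + $3,354.70 = $5,769.00
Ending inventory: 109 @ $7.75 = $844.75
Check: goods available $6,613.75 = COGS $5,769.00 + ending $844.75

COGS = $5,769.00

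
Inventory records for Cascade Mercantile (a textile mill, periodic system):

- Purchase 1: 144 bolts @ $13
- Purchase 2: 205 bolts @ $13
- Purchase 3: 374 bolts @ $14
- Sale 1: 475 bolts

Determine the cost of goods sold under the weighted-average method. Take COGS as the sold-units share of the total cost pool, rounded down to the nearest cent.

COGS = $6,420.71

Sale 1, sell 475: 475/723 × $9,773.00 → $6,420.71
Ending inventory (cost pool remaining) = $3,352.29
Check: goods available $9,773.00 = COGS $6,420.71 + ending $3,352.29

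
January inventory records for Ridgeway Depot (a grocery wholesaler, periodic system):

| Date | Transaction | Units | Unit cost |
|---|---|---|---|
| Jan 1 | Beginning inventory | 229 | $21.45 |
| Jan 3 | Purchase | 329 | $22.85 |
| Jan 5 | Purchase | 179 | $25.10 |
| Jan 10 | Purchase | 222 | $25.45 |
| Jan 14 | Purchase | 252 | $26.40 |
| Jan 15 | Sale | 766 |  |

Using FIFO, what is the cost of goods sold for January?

Jan 15, 766 sold [FIFO — oldest first]: 229 @ $21.45 + 329 @ $22.85 + 179 @ $25.10 + 29 @ $25.45 = $17,660.65
Ending inventory: 193 @ $25.45 + 252 @ $26.40 = $11,564.65

COGS = $17,660.65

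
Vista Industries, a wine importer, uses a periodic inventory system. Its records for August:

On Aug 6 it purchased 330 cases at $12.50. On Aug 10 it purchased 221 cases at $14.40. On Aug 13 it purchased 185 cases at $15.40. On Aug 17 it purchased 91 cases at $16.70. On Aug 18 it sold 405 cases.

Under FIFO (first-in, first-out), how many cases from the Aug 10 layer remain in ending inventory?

Aug 18, 405 sold [FIFO — oldest first]: 330 @ $12.50 + 75 @ $14.40 = $5,205.00
Ending inventory: 146 @ $14.40 + 185 @ $15.40 + 91 @ $16.70 = $6,471.10
Check: goods available $11,676.10 = COGS $5,205.00 + ending $6,471.10

146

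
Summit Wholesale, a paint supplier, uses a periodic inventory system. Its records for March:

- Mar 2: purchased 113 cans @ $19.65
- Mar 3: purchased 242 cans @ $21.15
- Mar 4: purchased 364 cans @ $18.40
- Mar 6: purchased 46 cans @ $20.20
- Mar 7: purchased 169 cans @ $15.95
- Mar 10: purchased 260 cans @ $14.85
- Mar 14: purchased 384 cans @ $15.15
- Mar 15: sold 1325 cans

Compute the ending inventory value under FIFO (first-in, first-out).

Mar 15, 1325 sold [FIFO — oldest first]: 113 @ $19.65 + 242 @ $21.15 + 364 @ $18.40 + 46 @ $20.20 + 169 @ $15.95 + 260 @ $14.85 + 131 @ $15.15 = $23,506.75
Ending inventory: 253 @ $15.15 = $3,832.95
Check: goods available $27,339.70 = COGS $23,506.75 + ending $3,832.95

Ending inventory = $3,832.95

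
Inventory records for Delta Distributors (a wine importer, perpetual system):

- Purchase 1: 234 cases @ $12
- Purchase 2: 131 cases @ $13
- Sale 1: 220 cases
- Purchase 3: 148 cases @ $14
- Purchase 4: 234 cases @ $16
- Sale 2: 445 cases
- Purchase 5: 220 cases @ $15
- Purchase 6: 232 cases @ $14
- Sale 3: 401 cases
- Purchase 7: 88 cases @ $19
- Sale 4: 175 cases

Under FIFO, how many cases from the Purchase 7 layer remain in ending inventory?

46

Sale 1 (220) [FIFO — oldest first]: 220 @ $12 = $2,640
Sale 2 (445) [FIFO — oldest first]: 14 @ $12 + 131 @ $13 + 148 @ $14 + 152 @ $16 = $6,375
Sale 3 (401) [FIFO — oldest first]: 82 @ $16 + 220 @ $15 + 99 @ $14 = $5,998
Sale 4 (175) [FIFO — oldest first]: 133 @ $14 + 42 @ $19 = $2,660
Total COGS = $2,640 + $6,375 + $5,998 + $2,660 = $17,673
Ending inventory: 46 @ $19 = $874
Check: goods available $18,547 = COGS $17,673 + ending $874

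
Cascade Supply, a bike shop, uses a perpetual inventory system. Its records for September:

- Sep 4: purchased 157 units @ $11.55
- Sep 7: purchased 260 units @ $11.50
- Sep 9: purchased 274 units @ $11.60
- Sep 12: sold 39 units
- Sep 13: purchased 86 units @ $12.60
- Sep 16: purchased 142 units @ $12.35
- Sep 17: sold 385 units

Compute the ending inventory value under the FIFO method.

Ending inventory = $5,934.50

Sep 12, 39 sold [FIFO — oldest first]: 39 @ $11.55 = $450.45
Sep 17, 385 sold [FIFO — oldest first]: 118 @ $11.55 + 260 @ $11.50 + 7 @ $11.60 = $4,434.10
Total COGS = $450.45 + $4,434.10 = $4,884.55
Ending inventory: 267 @ $11.60 + 86 @ $12.60 + 142 @ $12.35 = $5,934.50
Check: goods available $10,819.05 = COGS $4,884.55 + ending $5,934.50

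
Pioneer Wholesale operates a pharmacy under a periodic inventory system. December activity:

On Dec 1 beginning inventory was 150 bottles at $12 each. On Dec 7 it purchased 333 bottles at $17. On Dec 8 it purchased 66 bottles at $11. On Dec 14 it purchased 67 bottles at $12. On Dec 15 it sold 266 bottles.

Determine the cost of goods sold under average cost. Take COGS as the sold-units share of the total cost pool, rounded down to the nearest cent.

Dec 15, sell 266: 266/616 × $8,991.00 → $3,882.47
Ending inventory (cost pool remaining) = $5,108.53

COGS = $3,882.47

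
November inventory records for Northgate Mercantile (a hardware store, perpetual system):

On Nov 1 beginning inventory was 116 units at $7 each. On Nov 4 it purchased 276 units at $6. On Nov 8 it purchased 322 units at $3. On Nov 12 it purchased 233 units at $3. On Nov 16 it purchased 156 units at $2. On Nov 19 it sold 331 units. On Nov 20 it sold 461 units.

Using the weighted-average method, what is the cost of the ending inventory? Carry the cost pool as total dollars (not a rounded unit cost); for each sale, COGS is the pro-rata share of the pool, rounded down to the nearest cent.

After Nov 1: 116 on hand, pool $812.00 (≈ $7.0000 each)
After Nov 4: 392 on hand, pool $2,468.00 (≈ $6.2959 each)
After Nov 8: 714 on hand, pool $3,434.00 (≈ $4.8095 each)
After Nov 12: 947 on hand, pool $4,133.00 (≈ $4.3643 each)
After Nov 16: 1103 on hand, pool $4,445.00 (≈ $4.0299 each)
Nov 19, sell 331: 331/1103 × $4,445.00 → $1,333.90
Nov 20, sell 461: 461/772 × $3,111.10 → $1,857.79
Total COGS = $1,333.90 + $1,857.79 = $3,191.69
Ending inventory (cost pool remaining) = $1,253.31

Ending inventory = $1,253.31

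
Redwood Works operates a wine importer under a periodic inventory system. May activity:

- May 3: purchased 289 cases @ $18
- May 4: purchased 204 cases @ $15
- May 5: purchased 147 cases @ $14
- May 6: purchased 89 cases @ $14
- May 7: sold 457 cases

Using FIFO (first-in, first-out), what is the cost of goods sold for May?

May 7, 457 sold [FIFO — oldest first]: 289 @ $18 + 168 @ $15 = $7,722
Ending inventory: 36 @ $15 + 147 @ $14 + 89 @ $14 = $3,844

COGS = $7,722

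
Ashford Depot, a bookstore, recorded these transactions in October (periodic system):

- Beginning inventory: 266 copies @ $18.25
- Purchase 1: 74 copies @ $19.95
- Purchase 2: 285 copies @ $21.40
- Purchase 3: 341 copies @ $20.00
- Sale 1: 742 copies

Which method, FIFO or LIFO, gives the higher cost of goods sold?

LIFO

FIFO COGS: 266 @ $18.25 + 74 @ $19.95 + 285 @ $21.40 + 117 @ $20.00 = $14,769.80
LIFO COGS: 341 @ $20.00 + 285 @ $21.40 + 74 @ $19.95 + 42 @ $18.25 = $15,161.80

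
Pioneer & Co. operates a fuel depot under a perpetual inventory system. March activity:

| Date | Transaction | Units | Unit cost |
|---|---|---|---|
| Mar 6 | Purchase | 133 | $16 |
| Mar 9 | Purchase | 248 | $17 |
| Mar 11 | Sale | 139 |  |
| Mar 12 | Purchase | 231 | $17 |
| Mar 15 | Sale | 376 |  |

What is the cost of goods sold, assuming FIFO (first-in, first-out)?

Mar 11, 139 sold [FIFO — oldest first]: 133 @ $16 + 6 @ $17 = $2,230
Mar 15, 376 sold [FIFO — oldest first]: 242 @ $17 + 134 @ $17 = $6,392
Total COGS = $2,230 + $6,392 = $8,622
Ending inventory: 97 @ $17 = $1,649
Check: goods available $10,271 = COGS $8,622 + ending $1,649

COGS = $8,622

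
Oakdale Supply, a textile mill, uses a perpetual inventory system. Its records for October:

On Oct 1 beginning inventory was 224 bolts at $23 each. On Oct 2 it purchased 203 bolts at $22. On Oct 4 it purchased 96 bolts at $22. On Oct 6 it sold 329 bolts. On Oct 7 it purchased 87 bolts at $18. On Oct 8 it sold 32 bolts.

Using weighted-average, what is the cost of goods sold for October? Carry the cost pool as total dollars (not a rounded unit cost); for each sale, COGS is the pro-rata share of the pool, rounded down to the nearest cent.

After Oct 1: 224 on hand, pool $5,152.00 (≈ $23.0000 each)
After Oct 2: 427 on hand, pool $9,618.00 (≈ $22.5246 each)
After Oct 4: 523 on hand, pool $11,730.00 (≈ $22.4283 each)
Oct 6, sell 329: 329/523 × $11,730.00 → $7,378.91
After Oct 7: 281 on hand, pool $5,917.09 (≈ $21.0573 each)
Oct 8, sell 32: 32/281 × $5,917.09 → $673.83
Total COGS = $7,378.91 + $673.83 = $8,052.74
Ending inventory (cost pool remaining) = $5,243.26

COGS = $8,052.74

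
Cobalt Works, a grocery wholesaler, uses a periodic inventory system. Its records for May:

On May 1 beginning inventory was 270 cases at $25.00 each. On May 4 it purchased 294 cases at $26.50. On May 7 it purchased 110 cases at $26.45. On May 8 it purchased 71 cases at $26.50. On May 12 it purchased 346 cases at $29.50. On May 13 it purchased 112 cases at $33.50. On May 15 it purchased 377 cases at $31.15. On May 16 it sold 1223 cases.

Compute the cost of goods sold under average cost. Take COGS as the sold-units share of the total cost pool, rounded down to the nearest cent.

May 16, sell 1223: 1223/1580 × $45,034.55 → $34,859.02
Ending inventory (cost pool remaining) = $10,175.53
Check: goods available $45,034.55 = COGS $34,859.02 + ending $10,175.53

COGS = $34,859.02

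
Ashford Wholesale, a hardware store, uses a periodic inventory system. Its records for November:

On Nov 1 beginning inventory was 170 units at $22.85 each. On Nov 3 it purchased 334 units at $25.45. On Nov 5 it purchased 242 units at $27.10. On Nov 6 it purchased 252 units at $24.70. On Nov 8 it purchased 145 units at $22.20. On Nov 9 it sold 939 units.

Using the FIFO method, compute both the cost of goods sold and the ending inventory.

COGS = $23,710.10; ending inventory = $4,676.30

Nov 9, 939 sold [FIFO — oldest first]: 170 @ $22.85 + 334 @ $25.45 + 242 @ $27.10 + 193 @ $24.70 = $23,710.10
Ending inventory: 59 @ $24.70 + 145 @ $22.20 = $4,676.30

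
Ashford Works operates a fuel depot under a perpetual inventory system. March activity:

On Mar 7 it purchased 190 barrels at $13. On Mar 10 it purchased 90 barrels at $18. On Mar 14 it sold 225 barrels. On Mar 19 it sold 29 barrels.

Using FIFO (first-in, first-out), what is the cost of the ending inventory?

Mar 14, 225 sold [FIFO — oldest first]: 190 @ $13 + 35 @ $18 = $3,100
Mar 19, 29 sold [FIFO — oldest first]: 29 @ $18 = $522
Total COGS = $3,100 + $522 = $3,622
Ending inventory: 26 @ $18 = $468

Ending inventory = $468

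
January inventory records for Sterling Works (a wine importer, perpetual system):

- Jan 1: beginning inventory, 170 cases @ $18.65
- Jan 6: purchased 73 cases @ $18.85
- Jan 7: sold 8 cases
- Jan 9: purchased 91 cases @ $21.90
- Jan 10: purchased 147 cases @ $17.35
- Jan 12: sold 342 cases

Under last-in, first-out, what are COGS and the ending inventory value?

COGS = $6,646.75; ending inventory = $2,443.15

Jan 7, 8 sold [LIFO — newest first]: 8 @ $18.85 = $150.80
Jan 12, 342 sold [LIFO — newest first]: 147 @ $17.35 + 91 @ $21.90 + 65 @ $18.85 + 39 @ $18.65 = $6,495.95
Total COGS = $150.80 + $6,495.95 = $6,646.75
Ending inventory: 131 @ $18.65 = $2,443.15
Check: goods available $9,089.90 = COGS $6,646.75 + ending $2,443.15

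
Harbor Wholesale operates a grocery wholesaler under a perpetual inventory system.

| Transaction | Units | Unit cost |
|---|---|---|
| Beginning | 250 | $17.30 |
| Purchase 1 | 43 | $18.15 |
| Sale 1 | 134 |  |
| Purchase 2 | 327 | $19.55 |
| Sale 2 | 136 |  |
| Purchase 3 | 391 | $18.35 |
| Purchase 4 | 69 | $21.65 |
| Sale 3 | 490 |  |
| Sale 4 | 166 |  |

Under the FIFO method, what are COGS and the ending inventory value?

COGS = $17,113.40; ending inventory = $3,053.60

Sale 1 (134) [FIFO — oldest first]: 134 @ $17.30 = $2,318.20
Sale 2 (136) [FIFO — oldest first]: 116 @ $17.30 + 20 @ $18.15 = $2,369.80
Sale 3 (490) [FIFO — oldest first]: 23 @ $18.15 + 327 @ $19.55 + 140 @ $18.35 = $9,379.30
Sale 4 (166) [FIFO — oldest first]: 166 @ $18.35 = $3,046.10
Total COGS = $2,318.20 + $2,369.80 + $9,379.30 + $3,046.10 = $17,113.40
Ending inventory: 85 @ $18.35 + 69 @ $21.65 = $3,053.60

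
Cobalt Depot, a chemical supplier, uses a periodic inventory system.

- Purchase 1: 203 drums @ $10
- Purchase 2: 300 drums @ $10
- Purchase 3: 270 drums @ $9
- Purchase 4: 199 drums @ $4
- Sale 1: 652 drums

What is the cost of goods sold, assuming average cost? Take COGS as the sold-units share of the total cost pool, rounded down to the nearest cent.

Sale 1, sell 652: 652/972 × $8,256.00 → $5,537.97
Ending inventory (cost pool remaining) = $2,718.03

COGS = $5,537.97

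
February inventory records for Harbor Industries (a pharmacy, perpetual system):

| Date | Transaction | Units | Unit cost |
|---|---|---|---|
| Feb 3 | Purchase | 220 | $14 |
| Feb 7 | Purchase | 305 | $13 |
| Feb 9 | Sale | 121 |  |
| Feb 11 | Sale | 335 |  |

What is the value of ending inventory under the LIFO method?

Feb 9, 121 sold [LIFO — newest first]: 121 @ $13 = $1,573
Feb 11, 335 sold [LIFO — newest first]: 184 @ $13 + 151 @ $14 = $4,506
Total COGS = $1,573 + $4,506 = $6,079
Ending inventory: 69 @ $14 = $966

Ending inventory = $966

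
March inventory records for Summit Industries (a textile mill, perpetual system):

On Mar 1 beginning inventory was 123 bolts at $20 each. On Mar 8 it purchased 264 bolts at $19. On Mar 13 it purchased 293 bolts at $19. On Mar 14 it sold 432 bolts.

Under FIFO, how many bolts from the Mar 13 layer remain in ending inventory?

248

Mar 14, 432 sold [FIFO — oldest first]: 123 @ $20 + 264 @ $19 + 45 @ $19 = $8,331
Ending inventory: 248 @ $19 = $4,712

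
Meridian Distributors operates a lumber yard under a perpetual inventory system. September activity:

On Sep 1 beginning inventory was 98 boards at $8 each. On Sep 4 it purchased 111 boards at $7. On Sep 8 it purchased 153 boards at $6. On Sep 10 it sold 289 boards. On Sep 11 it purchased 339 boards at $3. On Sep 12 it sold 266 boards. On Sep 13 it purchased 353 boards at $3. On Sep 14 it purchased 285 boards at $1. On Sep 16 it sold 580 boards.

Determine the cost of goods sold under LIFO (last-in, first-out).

COGS = $3,863

Sep 10, 289 sold [LIFO — newest first]: 153 @ $6 + 111 @ $7 + 25 @ $8 = $1,895
Sep 12, 266 sold [LIFO — newest first]: 266 @ $3 = $798
Sep 16, 580 sold [LIFO — newest first]: 285 @ $1 + 295 @ $3 = $1,170
Total COGS = $1,895 + $798 + $1,170 = $3,863
Ending inventory: 73 @ $8 + 73 @ $3 + 58 @ $3 = $977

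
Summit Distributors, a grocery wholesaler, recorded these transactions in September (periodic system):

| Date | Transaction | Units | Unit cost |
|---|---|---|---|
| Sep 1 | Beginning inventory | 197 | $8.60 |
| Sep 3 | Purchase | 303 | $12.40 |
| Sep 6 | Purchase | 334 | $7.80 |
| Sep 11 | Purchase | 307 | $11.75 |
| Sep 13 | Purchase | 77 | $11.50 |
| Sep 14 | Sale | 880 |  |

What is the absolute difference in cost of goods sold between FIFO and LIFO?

$509.65

FIFO COGS: 197 @ $8.60 + 303 @ $12.40 + 334 @ $7.80 + 46 @ $11.75 = $8,597.10
LIFO COGS: 77 @ $11.50 + 307 @ $11.75 + 334 @ $7.80 + 162 @ $12.40 = $9,106.75
Difference = |$8,597.10 − $9,106.75| = $509.65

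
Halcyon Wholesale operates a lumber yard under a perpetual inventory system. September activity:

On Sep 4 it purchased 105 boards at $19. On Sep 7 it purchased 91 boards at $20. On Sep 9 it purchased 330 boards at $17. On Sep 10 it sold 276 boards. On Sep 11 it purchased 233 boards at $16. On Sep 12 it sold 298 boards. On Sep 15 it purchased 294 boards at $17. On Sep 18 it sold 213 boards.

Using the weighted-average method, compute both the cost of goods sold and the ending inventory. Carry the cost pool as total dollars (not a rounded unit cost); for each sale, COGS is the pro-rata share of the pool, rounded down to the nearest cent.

After Sep 4: 105 on hand, pool $1,995.00 (≈ $19.0000 each)
After Sep 7: 196 on hand, pool $3,815.00 (≈ $19.4643 each)
After Sep 9: 526 on hand, pool $9,425.00 (≈ $17.9183 each)
Sep 10, sell 276: 276/526 × $9,425.00 → $4,945.43
After Sep 11: 483 on hand, pool $8,207.57 (≈ $16.9929 each)
Sep 12, sell 298: 298/483 × $8,207.57 → $5,063.88
After Sep 15: 479 on hand, pool $8,141.69 (≈ $16.9973 each)
Sep 18, sell 213: 213/479 × $8,141.69 → $3,620.41
Total COGS = $4,945.43 + $5,063.88 + $3,620.41 = $13,629.72
Ending inventory (cost pool remaining) = $4,521.28

COGS = $13,629.72; ending inventory = $4,521.28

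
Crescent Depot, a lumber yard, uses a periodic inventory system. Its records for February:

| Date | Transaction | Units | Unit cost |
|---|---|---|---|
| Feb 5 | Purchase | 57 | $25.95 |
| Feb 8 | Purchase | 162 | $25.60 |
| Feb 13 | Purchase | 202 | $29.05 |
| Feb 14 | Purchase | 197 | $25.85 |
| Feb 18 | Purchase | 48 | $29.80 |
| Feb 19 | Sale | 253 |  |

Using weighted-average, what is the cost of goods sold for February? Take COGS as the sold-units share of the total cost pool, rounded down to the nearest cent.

COGS = $6,844.40

Feb 19, sell 253: 253/666 × $18,017.30 → $6,844.40
Ending inventory (cost pool remaining) = $11,172.90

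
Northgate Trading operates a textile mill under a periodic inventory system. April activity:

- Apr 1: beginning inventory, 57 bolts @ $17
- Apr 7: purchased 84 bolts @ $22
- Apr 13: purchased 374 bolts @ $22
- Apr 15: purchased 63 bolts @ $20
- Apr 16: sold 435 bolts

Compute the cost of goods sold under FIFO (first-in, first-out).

COGS = $9,285

Apr 16, 435 sold [FIFO — oldest first]: 57 @ $17 + 84 @ $22 + 294 @ $22 = $9,285
Ending inventory: 80 @ $22 + 63 @ $20 = $3,020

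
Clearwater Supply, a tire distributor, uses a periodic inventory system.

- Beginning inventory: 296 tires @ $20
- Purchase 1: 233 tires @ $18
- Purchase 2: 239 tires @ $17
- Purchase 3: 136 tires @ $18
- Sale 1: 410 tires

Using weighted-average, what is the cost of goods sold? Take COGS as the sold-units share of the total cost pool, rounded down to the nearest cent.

COGS = $7,540.09

Sale 1, sell 410: 410/904 × $16,625.00 → $7,540.09
Ending inventory (cost pool remaining) = $9,084.91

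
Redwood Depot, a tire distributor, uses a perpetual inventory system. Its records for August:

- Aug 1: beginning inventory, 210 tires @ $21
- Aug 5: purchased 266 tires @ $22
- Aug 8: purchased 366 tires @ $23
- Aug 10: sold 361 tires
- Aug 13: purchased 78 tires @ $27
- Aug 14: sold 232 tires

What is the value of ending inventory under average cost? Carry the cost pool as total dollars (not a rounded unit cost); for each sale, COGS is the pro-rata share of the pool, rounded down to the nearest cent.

Ending inventory = $7,474.28

After Aug 1: 210 on hand, pool $4,410.00 (≈ $21.0000 each)
After Aug 5: 476 on hand, pool $10,262.00 (≈ $21.5588 each)
After Aug 8: 842 on hand, pool $18,680.00 (≈ $22.1853 each)
Aug 10, sell 361: 361/842 × $18,680.00 → $8,008.88
After Aug 13: 559 on hand, pool $12,777.12 (≈ $22.8571 each)
Aug 14, sell 232: 232/559 × $12,777.12 → $5,302.84
Total COGS = $8,008.88 + $5,302.84 = $13,311.72
Ending inventory (cost pool remaining) = $7,474.28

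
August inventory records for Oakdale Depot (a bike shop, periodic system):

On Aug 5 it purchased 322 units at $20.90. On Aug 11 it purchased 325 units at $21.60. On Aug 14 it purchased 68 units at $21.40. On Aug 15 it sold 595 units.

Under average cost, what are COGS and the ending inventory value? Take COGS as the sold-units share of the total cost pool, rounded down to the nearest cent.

COGS = $12,653.11; ending inventory = $2,551.89

Aug 15, sell 595: 595/715 × $15,205.00 → $12,653.11
Ending inventory (cost pool remaining) = $2,551.89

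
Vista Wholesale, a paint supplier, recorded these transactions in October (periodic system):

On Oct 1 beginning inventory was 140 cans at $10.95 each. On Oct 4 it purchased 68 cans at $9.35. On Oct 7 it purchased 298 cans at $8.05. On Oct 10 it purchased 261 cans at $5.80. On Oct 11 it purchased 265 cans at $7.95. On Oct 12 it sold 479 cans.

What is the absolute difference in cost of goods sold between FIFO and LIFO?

$1,002.40

FIFO COGS: 140 @ $10.95 + 68 @ $9.35 + 271 @ $8.05 = $4,350.35
LIFO COGS: 265 @ $7.95 + 214 @ $5.80 = $3,347.95
Difference = |$4,350.35 − $3,347.95| = $1,002.40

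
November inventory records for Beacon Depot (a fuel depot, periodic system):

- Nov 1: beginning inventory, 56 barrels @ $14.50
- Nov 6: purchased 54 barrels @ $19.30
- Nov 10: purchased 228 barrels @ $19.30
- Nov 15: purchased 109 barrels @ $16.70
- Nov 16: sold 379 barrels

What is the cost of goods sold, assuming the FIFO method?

Nov 16, 379 sold [FIFO — oldest first]: 56 @ $14.50 + 54 @ $19.30 + 228 @ $19.30 + 41 @ $16.70 = $6,939.30
Ending inventory: 68 @ $16.70 = $1,135.60
Check: goods available $8,074.90 = COGS $6,939.30 + ending $1,135.60

COGS = $6,939.30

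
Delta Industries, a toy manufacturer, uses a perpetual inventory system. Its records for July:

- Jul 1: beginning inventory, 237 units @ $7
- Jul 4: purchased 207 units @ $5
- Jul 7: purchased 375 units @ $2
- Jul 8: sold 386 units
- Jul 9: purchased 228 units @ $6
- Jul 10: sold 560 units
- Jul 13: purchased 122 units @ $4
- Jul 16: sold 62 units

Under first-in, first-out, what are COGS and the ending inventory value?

Jul 8, 386 sold [FIFO — oldest first]: 237 @ $7 + 149 @ $5 = $2,404
Jul 10, 560 sold [FIFO — oldest first]: 58 @ $5 + 375 @ $2 + 127 @ $6 = $1,802
Jul 16, 62 sold [FIFO — oldest first]: 62 @ $6 = $372
Total COGS = $2,404 + $1,802 + $372 = $4,578
Ending inventory: 39 @ $6 + 122 @ $4 = $722
Check: goods available $5,300 = COGS $4,578 + ending $722

COGS = $4,578; ending inventory = $722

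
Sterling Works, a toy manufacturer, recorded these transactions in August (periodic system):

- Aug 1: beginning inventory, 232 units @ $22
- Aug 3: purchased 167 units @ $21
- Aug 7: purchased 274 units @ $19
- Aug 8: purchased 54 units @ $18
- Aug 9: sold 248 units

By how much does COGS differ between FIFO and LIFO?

$782

FIFO COGS: 232 @ $22 + 16 @ $21 = $5,440
LIFO COGS: 54 @ $18 + 194 @ $19 = $4,658
Difference = |$5,440 − $4,658| = $782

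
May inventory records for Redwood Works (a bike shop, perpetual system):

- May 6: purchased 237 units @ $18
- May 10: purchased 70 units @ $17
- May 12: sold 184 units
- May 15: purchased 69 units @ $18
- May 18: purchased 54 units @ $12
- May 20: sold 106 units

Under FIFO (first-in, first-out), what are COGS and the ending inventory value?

May 12, 184 sold [FIFO — oldest first]: 184 @ $18 = $3,312
May 20, 106 sold [FIFO — oldest first]: 53 @ $18 + 53 @ $17 = $1,855
Total COGS = $3,312 + $1,855 = $5,167
Ending inventory: 17 @ $17 + 69 @ $18 + 54 @ $12 = $2,179

COGS = $5,167; ending inventory = $2,179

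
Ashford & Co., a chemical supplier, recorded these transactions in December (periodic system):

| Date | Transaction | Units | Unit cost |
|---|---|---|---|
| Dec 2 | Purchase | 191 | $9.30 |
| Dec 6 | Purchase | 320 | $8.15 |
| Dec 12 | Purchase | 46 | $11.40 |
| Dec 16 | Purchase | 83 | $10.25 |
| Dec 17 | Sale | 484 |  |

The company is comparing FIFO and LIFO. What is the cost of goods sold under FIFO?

FIFO COGS: 191 @ $9.30 + 293 @ $8.15 = $4,164.25
LIFO COGS: 83 @ $10.25 + 46 @ $11.40 + 320 @ $8.15 + 35 @ $9.30 = $4,308.65

COGS = $4,164.25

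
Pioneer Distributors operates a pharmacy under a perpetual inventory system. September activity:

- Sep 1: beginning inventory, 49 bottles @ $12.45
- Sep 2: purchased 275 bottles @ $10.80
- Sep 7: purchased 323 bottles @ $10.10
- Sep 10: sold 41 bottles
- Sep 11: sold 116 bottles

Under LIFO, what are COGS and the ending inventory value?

COGS = $1,585.70; ending inventory = $5,256.65

Sep 10, 41 sold [LIFO — newest first]: 41 @ $10.10 = $414.10
Sep 11, 116 sold [LIFO — newest first]: 116 @ $10.10 = $1,171.60
Total COGS = $414.10 + $1,171.60 = $1,585.70
Ending inventory: 49 @ $12.45 + 275 @ $10.80 + 166 @ $10.10 = $5,256.65
Check: goods available $6,842.35 = COGS $1,585.70 + ending $5,256.65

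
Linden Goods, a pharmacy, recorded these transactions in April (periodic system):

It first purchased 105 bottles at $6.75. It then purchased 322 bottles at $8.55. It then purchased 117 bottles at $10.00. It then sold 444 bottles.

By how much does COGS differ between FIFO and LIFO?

$325.00

FIFO COGS: 105 @ $6.75 + 322 @ $8.55 + 17 @ $10.00 = $3,631.85
LIFO COGS: 117 @ $10.00 + 322 @ $8.55 + 5 @ $6.75 = $3,956.85
Difference = |$3,631.85 − $3,956.85| = $325.00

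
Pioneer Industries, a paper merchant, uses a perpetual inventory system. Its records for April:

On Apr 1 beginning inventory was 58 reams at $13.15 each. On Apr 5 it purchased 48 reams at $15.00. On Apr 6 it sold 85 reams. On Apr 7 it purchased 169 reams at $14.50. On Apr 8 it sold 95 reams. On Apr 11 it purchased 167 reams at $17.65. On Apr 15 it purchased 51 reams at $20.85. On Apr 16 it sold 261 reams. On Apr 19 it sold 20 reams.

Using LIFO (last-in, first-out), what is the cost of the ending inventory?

Ending inventory = $435.65

Apr 6, 85 sold [LIFO — newest first]: 48 @ $15.00 + 37 @ $13.15 = $1,206.55
Apr 8, 95 sold [LIFO — newest first]: 95 @ $14.50 = $1,377.50
Apr 16, 261 sold [LIFO — newest first]: 51 @ $20.85 + 167 @ $17.65 + 43 @ $14.50 = $4,634.40
Apr 19, 20 sold [LIFO — newest first]: 20 @ $14.50 = $290.00
Total COGS = $1,206.55 + $1,377.50 + $4,634.40 + $290.00 = $7,508.45
Ending inventory: 21 @ $13.15 + 11 @ $14.50 = $435.65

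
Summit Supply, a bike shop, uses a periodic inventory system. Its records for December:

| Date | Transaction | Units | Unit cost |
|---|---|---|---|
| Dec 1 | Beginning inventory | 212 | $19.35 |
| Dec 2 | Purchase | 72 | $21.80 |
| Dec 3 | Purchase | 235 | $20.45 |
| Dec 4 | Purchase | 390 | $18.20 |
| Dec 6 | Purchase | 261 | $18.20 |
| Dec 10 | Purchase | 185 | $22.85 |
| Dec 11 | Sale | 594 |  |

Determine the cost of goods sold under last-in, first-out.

Dec 11, 594 sold [LIFO — newest first]: 185 @ $22.85 + 261 @ $18.20 + 148 @ $18.20 = $11,671.05
Ending inventory: 212 @ $19.35 + 72 @ $21.80 + 235 @ $20.45 + 242 @ $18.20 = $14,881.95

COGS = $11,671.05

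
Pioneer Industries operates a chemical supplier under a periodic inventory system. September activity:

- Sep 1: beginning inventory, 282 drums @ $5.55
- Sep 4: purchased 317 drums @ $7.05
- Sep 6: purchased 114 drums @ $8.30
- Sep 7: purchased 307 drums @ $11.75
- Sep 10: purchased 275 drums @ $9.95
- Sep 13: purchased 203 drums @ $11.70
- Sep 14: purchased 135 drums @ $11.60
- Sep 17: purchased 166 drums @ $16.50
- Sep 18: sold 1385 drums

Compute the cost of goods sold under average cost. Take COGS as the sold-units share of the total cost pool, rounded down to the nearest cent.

Sep 18, sell 1385: 1385/1799 × $17,769.75 → $13,680.43
Ending inventory (cost pool remaining) = $4,089.32

COGS = $13,680.43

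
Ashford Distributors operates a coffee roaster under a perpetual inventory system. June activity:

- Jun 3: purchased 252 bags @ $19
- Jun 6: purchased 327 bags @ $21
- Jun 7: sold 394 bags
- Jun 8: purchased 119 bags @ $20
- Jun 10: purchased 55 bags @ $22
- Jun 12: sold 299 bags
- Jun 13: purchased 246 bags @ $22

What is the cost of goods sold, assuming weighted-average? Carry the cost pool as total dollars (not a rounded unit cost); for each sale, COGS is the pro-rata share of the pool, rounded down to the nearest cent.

After Jun 3: 252 on hand, pool $4,788.00 (≈ $19.0000 each)
After Jun 6: 579 on hand, pool $11,655.00 (≈ $20.1295 each)
Jun 7, sell 394: 394/579 × $11,655.00 → $7,931.03
After Jun 8: 304 on hand, pool $6,103.97 (≈ $20.0788 each)
After Jun 10: 359 on hand, pool $7,313.97 (≈ $20.3732 each)
Jun 12, sell 299: 299/359 × $7,313.97 → $6,091.57
After Jun 13: 306 on hand, pool $6,634.40 (≈ $21.6810 each)
Total COGS = $7,931.03 + $6,091.57 = $14,022.60
Ending inventory (cost pool remaining) = $6,634.40

COGS = $14,022.60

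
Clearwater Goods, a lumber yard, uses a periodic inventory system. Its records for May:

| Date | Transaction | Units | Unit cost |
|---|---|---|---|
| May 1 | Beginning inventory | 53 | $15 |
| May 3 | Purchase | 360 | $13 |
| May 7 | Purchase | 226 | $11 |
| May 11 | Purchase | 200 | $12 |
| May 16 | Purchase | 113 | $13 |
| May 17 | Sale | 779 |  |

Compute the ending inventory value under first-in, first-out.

May 17, 779 sold [FIFO — oldest first]: 53 @ $15 + 360 @ $13 + 226 @ $11 + 140 @ $12 = $9,641
Ending inventory: 60 @ $12 + 113 @ $13 = $2,189
Check: goods available $11,830 = COGS $9,641 + ending $2,189

Ending inventory = $2,189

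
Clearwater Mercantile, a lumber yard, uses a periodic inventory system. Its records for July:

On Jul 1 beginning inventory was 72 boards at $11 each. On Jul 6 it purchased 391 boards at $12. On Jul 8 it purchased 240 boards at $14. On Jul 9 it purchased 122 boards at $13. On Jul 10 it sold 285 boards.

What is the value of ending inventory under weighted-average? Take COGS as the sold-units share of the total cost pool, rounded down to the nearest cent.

Ending inventory = $6,826.91

Jul 10, sell 285: 285/825 × $10,430.00 → $3,603.09
Ending inventory (cost pool remaining) = $6,826.91
Check: goods available $10,430.00 = COGS $3,603.09 + ending $6,826.91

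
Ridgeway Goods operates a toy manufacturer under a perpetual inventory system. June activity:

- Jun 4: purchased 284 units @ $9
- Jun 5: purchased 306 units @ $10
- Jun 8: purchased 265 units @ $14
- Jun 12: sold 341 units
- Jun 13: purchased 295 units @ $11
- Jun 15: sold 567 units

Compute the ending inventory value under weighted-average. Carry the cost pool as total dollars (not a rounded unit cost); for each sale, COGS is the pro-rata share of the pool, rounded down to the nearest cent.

Ending inventory = $2,647.80

After Jun 4: 284 on hand, pool $2,556.00 (≈ $9.0000 each)
After Jun 5: 590 on hand, pool $5,616.00 (≈ $9.5186 each)
After Jun 8: 855 on hand, pool $9,326.00 (≈ $10.9076 each)
Jun 12, sell 341: 341/855 × $9,326.00 → $3,719.49
After Jun 13: 809 on hand, pool $8,851.51 (≈ $10.9413 each)
Jun 15, sell 567: 567/809 × $8,851.51 → $6,203.71
Total COGS = $3,719.49 + $6,203.71 = $9,923.20
Ending inventory (cost pool remaining) = $2,647.80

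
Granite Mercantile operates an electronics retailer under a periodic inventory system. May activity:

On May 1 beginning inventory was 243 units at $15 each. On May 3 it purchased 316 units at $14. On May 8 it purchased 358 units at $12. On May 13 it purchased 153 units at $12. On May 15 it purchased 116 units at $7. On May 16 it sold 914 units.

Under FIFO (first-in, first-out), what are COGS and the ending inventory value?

May 16, 914 sold [FIFO — oldest first]: 243 @ $15 + 316 @ $14 + 355 @ $12 = $12,329
Ending inventory: 3 @ $12 + 153 @ $12 + 116 @ $7 = $2,684
Check: goods available $15,013 = COGS $12,329 + ending $2,684

COGS = $12,329; ending inventory = $2,684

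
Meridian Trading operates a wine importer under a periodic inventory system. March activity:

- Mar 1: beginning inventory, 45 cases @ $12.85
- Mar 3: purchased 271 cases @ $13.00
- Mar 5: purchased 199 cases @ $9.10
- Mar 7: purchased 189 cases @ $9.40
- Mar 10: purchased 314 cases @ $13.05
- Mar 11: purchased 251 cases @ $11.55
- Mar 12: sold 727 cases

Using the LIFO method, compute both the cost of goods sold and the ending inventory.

Mar 12, 727 sold [LIFO — newest first]: 251 @ $11.55 + 314 @ $13.05 + 162 @ $9.40 = $8,519.55
Ending inventory: 45 @ $12.85 + 271 @ $13.00 + 199 @ $9.10 + 27 @ $9.40 = $6,165.95

COGS = $8,519.55; ending inventory = $6,165.95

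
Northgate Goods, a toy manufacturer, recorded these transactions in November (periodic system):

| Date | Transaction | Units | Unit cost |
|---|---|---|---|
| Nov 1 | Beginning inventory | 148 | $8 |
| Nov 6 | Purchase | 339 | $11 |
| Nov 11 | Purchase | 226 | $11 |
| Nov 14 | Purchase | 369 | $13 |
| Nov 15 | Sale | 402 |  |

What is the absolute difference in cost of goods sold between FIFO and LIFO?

$1,182

FIFO COGS: 148 @ $8 + 254 @ $11 = $3,978
LIFO COGS: 369 @ $13 + 33 @ $11 = $5,160
Difference = |$3,978 − $5,160| = $1,182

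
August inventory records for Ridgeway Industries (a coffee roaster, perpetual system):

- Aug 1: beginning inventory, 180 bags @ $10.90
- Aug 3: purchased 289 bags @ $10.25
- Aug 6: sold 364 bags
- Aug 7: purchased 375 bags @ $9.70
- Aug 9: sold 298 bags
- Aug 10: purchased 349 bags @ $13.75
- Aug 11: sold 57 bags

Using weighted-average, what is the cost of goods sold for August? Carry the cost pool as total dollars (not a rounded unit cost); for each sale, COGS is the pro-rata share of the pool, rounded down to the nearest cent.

COGS = $7,472.55

After Aug 1: 180 on hand, pool $1,962.00 (≈ $10.9000 each)
After Aug 3: 469 on hand, pool $4,924.25 (≈ $10.4995 each)
Aug 6, sell 364: 364/469 × $4,924.25 → $3,821.80
After Aug 7: 480 on hand, pool $4,739.95 (≈ $9.8749 each)
Aug 9, sell 298: 298/480 × $4,739.95 → $2,942.71
After Aug 10: 531 on hand, pool $6,595.99 (≈ $12.4218 each)
Aug 11, sell 57: 57/531 × $6,595.99 → $708.04
Total COGS = $3,821.80 + $2,942.71 + $708.04 = $7,472.55
Ending inventory (cost pool remaining) = $5,887.95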